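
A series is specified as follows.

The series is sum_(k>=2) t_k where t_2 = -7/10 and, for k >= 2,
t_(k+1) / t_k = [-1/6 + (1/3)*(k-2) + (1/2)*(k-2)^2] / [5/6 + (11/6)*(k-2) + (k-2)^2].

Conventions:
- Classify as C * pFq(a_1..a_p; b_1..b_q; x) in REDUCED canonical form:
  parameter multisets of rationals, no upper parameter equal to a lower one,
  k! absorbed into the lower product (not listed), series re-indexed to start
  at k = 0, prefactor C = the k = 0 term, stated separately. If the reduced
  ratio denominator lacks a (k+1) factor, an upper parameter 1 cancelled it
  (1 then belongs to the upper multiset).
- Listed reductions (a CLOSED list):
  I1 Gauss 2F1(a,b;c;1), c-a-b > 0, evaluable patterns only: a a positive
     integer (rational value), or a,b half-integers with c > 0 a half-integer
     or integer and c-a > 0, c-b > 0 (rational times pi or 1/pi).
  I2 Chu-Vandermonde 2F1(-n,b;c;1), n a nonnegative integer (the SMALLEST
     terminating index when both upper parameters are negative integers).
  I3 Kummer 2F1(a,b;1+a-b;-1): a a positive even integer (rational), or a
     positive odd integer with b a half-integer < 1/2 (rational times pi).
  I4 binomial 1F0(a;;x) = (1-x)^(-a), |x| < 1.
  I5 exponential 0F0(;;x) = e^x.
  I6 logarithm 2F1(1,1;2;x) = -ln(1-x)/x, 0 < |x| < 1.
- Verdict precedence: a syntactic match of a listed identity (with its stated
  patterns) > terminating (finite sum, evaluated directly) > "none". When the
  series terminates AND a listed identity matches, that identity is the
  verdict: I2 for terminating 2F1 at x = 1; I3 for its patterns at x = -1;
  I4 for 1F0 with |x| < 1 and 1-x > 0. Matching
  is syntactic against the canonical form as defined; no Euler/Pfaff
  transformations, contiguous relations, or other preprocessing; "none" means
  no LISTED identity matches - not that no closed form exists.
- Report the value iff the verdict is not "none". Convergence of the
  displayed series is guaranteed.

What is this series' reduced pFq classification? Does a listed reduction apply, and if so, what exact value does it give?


Classification (C = -7/10): 2F1 with upper {-1/3, 1}, lower {5/6}, argument x = 1/2. Verdict: none - this 2F1 at x = 1/2 matches no listed pattern, and upper {-1/3, 1} holds no stopper.

Structural cue: t_0 = -7/10 here, and factor the ratio over Q (C = -7/10): negated roots = parameters.
Ratio: r(k) = (1/2) * (k-1/3) (k+1) / [(k+5/6) (k+1)] - poly over poly, x = (1/2) from leading terms; C = -7/10 at k = 0.


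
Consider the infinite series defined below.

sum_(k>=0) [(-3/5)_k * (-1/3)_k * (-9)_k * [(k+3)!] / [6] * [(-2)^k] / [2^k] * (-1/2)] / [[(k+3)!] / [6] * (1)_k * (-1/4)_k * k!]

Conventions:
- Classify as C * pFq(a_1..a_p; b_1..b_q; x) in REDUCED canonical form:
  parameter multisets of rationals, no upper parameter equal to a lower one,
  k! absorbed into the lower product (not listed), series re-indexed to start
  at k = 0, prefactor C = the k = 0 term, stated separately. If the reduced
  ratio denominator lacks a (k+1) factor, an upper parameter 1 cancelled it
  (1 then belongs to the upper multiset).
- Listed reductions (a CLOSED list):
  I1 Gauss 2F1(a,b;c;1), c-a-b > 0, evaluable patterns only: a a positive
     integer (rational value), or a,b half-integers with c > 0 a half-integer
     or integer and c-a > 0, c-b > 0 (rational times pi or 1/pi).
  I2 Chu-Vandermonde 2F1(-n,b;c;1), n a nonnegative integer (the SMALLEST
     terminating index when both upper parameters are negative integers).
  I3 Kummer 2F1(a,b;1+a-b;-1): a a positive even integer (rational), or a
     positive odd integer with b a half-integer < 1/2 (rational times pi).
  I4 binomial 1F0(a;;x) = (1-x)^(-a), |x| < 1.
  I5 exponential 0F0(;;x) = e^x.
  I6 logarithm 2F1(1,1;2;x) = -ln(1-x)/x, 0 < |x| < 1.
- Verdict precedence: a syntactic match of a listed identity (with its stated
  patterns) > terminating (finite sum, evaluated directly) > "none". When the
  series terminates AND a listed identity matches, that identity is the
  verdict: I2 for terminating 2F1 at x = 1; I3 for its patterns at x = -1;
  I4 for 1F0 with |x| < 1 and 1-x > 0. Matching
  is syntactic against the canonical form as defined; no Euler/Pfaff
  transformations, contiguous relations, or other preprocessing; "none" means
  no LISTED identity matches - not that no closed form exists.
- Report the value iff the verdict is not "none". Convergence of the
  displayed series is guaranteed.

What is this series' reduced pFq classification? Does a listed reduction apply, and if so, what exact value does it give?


The series (x = -1) is 3F2: upper {-9, -3/5, -1/3}, lower {-1/4, 1}, prefactor -1/2. Verdict: terminating at k = 9: the factor (-9)_k kills every later term; summing the 10 survivors is exact. Exact value: 12255081843536223397/928051681605468750.

Key observation: with t_0 = -1/2, the parameter 4 appears in both the upper and lower lists and cancels.
Step ratio: r(k) = (-1) * (k-9) (k-3/5) (k-1/3) / [(k-1/4) (k+1) (k+1)] - rational in k, leading ratio (-1); with t_0 = -1/2, classification follows.


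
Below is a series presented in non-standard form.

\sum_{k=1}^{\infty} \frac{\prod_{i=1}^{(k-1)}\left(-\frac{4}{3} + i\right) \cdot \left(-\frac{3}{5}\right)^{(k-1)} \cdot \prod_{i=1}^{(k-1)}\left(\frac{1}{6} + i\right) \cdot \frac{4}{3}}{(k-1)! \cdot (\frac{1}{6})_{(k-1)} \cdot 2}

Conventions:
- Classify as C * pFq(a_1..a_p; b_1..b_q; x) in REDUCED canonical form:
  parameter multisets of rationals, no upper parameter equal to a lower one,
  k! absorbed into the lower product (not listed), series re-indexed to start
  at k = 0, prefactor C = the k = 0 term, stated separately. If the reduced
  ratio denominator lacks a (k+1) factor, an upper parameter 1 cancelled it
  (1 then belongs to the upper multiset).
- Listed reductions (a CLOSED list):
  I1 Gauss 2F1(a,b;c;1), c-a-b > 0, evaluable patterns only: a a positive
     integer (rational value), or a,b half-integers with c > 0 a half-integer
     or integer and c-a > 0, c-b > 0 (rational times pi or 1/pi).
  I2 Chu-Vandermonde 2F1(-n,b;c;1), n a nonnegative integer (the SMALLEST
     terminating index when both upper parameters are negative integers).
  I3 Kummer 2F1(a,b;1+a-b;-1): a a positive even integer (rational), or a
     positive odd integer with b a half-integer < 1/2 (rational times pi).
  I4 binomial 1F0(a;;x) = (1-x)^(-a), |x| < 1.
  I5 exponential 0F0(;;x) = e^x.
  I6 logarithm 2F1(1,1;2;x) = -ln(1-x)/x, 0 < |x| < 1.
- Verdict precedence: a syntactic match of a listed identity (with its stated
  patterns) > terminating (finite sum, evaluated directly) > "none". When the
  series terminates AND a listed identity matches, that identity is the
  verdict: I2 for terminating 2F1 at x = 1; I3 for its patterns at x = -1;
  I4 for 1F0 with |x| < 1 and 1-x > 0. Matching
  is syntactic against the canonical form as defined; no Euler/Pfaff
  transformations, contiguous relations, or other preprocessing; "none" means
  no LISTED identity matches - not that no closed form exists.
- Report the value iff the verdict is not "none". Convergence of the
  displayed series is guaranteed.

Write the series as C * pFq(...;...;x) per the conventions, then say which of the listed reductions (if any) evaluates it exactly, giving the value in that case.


The series (x = -\frac{3}{5}) is 2F1: upper {-\frac{1}{3}, \frac{7}{6}}, lower {\frac{1}{6}}, prefactor \frac{2}{3}. Verdict: none - this 2F1 at x = -\frac{3}{5} matches no listed pattern, and upper {-\frac{1}{3}, \frac{7}{6}} holds no stopper.

Key step: with t_0 = \frac{2}{3}, the running product (C = 2/3) telescopes to a rising factorial.
Consecutive-term ratio: r(k) = -\frac{3}{5} * (k-\frac{1}{3}) (k+\frac{7}{6}) / [(k+\frac{1}{6}) (k+1)] - poly over poly, x = -\frac{3}{5} from leading terms; C = \frac{2}{3} at k = 0.


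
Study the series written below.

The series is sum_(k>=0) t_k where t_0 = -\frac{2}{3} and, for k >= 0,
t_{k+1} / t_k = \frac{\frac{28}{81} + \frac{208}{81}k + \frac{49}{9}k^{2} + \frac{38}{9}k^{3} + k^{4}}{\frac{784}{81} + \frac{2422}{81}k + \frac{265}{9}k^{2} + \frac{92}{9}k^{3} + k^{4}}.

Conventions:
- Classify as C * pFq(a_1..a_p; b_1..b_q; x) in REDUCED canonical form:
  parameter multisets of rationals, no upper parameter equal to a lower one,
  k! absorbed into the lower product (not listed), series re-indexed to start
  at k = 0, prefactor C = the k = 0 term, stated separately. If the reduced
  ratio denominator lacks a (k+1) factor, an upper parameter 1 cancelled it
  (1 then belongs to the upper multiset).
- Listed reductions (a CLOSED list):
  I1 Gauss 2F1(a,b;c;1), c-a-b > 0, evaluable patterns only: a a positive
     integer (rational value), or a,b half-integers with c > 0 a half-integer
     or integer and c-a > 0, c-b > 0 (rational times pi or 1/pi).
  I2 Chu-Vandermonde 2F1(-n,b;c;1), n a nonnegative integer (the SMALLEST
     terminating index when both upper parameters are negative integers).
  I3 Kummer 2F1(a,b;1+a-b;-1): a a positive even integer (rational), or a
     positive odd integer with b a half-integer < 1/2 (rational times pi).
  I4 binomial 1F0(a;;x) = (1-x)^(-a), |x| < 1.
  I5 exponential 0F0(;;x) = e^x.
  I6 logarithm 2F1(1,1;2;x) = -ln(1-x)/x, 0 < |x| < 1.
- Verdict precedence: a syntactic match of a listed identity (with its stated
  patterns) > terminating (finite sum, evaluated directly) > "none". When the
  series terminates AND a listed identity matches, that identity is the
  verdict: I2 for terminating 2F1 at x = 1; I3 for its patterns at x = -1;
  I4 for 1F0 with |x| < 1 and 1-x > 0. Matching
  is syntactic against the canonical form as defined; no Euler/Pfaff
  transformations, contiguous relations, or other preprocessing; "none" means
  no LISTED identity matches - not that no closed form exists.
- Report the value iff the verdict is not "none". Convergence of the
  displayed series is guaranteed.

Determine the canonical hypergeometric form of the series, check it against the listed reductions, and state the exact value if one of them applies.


Canonical form: C = -\frac{2}{3} times 2F1 with upper {\frac{2}{9}, 1}, lower {\frac{56}{9}}, x = 1. Verdict: Gauss (I1, integer-parameter pattern) applies (x = 1: the Gamma ratio telescopes since c-a-b = 5 > 0 and a = 1 in Z>0). Sum: -\frac{94}{135}.

Key step: x = 1 and roots of the ratio polynomials (C = -2/3, x = 1) are the negated parameters.
Adjacent-term ratio: r(k) = 1 * (k+\frac{2}{9}) (k+1) / [(k+\frac{56}{9}) (k+1)] - rational; roots negated = parameters, x = 1, C = -\frac{2}{3}.


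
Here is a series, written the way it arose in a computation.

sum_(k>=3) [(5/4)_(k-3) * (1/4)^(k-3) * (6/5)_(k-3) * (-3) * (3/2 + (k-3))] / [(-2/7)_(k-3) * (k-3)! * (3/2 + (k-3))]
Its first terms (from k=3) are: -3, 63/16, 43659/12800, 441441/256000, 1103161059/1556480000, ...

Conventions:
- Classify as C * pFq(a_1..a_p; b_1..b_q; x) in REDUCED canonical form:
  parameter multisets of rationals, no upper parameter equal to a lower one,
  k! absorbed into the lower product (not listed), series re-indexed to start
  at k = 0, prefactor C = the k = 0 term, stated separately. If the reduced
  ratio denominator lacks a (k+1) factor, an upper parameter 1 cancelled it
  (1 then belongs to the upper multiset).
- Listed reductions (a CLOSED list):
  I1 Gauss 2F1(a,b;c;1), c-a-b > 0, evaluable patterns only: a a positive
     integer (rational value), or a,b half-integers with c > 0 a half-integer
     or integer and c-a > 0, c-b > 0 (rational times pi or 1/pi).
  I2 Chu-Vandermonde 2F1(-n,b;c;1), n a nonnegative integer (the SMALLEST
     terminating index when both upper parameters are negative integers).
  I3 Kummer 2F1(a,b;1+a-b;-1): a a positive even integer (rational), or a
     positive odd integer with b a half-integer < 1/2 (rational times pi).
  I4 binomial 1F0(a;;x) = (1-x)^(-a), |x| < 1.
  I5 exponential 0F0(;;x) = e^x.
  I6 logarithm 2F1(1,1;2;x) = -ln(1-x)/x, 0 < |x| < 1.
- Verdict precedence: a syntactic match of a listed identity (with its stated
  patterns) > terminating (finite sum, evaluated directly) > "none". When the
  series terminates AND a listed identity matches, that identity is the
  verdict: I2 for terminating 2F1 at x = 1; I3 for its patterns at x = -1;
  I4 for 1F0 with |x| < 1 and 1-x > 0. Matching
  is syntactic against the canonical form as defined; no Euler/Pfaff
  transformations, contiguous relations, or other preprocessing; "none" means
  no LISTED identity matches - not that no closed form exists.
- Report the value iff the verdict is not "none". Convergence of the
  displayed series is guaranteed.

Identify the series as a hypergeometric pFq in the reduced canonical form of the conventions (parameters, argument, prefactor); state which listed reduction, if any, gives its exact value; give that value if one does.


Classification (C = -3): 2F1 with upper {6/5, 5/4}, lower {-2/7}, argument x = 1/4. Verdict: none (x = 1/4): each listed identity misses the multisets {6/5, 5/4} ; {-2/7}.

Key observation: with t_0 = -3, striking the common factor k + 3/2 reduces the term (C = -3, x = 1/4).
Consecutive-term ratio: r(k) = (1/4) * (k+6/5) (k+5/4) / [(k-2/7) (k+1)] ; factor over Q: parameters, x = (1/4), and C = -3.


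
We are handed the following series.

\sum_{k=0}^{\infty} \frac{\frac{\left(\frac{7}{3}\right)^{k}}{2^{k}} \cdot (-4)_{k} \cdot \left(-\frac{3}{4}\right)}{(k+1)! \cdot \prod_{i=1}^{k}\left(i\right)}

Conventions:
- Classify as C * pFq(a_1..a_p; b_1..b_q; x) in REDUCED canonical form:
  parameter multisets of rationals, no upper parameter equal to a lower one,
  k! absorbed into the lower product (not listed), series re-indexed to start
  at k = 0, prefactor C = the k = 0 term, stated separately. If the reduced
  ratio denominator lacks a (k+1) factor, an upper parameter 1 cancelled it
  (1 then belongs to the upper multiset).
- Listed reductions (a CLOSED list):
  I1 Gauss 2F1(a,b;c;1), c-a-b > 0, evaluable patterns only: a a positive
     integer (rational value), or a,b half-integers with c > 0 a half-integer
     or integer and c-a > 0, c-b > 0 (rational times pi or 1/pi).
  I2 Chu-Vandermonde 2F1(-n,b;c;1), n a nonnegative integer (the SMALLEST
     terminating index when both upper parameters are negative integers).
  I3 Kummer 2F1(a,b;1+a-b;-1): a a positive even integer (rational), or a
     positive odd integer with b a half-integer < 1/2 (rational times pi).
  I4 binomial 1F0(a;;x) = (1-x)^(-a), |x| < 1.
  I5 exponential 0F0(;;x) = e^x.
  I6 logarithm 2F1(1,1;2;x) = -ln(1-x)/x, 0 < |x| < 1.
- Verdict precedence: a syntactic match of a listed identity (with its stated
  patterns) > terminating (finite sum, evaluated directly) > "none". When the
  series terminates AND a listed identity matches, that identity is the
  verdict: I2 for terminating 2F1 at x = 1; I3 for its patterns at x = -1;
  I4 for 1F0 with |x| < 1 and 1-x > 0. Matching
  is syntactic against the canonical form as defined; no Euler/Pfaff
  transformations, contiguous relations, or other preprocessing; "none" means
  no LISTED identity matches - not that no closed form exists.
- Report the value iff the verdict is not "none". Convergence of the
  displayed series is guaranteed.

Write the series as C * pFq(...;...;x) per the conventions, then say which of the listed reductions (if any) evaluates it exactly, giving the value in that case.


The series (x = \frac{7}{6}) is 1F1: upper {-4}, lower {2}, prefactor -\frac{3}{4}. Verdict: terminating - no listed pattern fits, but -4 in the upper list cuts the series at k = 4; direct evaluation. Exact value: \frac{34439}{207360}.

The tell: t_0 = -\frac{3}{4} here, and the product of the first k integers (C = -3/4, x = 7/6) is k!.
Step ratio: r(k) = \frac{7}{6} * (k-4) / [(k+2) (k+1)] - poly over poly, x = \frac{7}{6} from leading terms; C = -\frac{3}{4} at k = 0.


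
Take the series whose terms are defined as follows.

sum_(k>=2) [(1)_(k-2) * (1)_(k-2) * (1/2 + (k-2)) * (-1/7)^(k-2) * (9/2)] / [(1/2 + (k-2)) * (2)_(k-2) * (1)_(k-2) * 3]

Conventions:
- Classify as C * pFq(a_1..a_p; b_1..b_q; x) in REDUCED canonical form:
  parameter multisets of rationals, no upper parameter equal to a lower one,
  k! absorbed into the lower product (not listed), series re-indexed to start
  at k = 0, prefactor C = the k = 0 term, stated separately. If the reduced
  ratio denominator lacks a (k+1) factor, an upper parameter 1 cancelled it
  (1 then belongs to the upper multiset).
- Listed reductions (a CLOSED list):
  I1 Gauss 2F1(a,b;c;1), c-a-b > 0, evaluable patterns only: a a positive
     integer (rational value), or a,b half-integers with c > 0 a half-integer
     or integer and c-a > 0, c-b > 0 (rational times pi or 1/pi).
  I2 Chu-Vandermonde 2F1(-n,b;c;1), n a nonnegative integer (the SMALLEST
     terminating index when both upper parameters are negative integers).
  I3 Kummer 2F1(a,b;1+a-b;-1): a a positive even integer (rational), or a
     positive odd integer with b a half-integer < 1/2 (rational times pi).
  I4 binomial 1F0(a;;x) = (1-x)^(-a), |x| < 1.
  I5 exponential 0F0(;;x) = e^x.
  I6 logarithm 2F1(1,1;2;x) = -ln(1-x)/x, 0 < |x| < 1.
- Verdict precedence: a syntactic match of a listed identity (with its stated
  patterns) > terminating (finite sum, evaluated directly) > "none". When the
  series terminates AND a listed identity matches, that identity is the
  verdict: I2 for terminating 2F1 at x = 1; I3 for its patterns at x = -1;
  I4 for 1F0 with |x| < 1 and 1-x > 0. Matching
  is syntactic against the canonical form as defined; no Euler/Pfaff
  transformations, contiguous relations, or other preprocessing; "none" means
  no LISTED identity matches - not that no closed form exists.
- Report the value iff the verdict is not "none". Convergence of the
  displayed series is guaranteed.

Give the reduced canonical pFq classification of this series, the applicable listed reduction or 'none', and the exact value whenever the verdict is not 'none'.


Key observation: from the first term 3/2: (1)_k (prefactor 3/2) is k! itself.
Ratio: r(k) = (-1/7) * (k+1) (k+1) / [(k+2) (k+1)] - rational in k, leading ratio (-1/7); with t_0 = 3/2, classification follows.

Classification (C = 3/2): 2F1 with upper {1, 1}, lower {2}, argument x = -1/7. Verdict at x = -1/7: the logarithmic series (I6) matches (the logarithm: parameters (1,1;2), x = -1/7). Hence: (21/2) * ln(8/7).


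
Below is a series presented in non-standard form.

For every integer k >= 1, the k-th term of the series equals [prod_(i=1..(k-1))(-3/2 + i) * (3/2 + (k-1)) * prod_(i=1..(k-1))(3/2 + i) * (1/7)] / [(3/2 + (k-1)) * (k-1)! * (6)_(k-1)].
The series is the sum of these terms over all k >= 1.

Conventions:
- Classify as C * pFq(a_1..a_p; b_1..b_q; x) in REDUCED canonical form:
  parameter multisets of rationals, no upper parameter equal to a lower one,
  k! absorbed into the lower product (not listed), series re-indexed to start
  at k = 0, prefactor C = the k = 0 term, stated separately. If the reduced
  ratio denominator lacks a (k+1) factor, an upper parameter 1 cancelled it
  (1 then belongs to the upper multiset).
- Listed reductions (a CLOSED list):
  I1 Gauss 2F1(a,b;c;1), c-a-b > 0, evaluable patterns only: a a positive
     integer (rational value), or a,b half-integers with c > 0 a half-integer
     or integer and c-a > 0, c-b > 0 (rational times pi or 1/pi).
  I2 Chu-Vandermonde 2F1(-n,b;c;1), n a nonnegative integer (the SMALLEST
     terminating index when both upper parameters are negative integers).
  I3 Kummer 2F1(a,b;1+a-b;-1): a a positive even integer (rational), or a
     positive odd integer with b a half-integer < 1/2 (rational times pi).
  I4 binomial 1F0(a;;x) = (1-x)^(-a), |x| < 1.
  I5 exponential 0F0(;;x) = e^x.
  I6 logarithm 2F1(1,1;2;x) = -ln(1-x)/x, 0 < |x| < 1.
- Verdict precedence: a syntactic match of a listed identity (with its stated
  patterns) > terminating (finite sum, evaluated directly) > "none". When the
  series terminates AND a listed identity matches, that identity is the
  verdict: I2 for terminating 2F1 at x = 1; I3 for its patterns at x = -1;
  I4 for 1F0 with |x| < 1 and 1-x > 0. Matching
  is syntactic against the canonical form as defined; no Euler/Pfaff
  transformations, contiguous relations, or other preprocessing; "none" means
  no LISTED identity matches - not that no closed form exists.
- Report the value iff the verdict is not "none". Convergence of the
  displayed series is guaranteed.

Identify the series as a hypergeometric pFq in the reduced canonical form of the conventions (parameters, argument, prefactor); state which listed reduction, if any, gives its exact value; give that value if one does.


With C = 1/7: the canonical form is 2F1(-1/2, 5/2; 6; 1). Verdict: this is the half-integer Gauss pattern (I1) (x = 1; upper {-1/2, 5/2} half-integers, c = 6 in the evaluable pattern). Value: (8192/24255) / pi.

The tell: with t_0 = 1/7, the running product (prefactor 1/7) telescopes to a rising factorial.
Consecutive-term ratio: r(k) = 1 * (k-1/2) (k+5/2) / [(k+6) (k+1)] - poly over poly, x = 1 from leading terms; C = 1/7 at k = 0.


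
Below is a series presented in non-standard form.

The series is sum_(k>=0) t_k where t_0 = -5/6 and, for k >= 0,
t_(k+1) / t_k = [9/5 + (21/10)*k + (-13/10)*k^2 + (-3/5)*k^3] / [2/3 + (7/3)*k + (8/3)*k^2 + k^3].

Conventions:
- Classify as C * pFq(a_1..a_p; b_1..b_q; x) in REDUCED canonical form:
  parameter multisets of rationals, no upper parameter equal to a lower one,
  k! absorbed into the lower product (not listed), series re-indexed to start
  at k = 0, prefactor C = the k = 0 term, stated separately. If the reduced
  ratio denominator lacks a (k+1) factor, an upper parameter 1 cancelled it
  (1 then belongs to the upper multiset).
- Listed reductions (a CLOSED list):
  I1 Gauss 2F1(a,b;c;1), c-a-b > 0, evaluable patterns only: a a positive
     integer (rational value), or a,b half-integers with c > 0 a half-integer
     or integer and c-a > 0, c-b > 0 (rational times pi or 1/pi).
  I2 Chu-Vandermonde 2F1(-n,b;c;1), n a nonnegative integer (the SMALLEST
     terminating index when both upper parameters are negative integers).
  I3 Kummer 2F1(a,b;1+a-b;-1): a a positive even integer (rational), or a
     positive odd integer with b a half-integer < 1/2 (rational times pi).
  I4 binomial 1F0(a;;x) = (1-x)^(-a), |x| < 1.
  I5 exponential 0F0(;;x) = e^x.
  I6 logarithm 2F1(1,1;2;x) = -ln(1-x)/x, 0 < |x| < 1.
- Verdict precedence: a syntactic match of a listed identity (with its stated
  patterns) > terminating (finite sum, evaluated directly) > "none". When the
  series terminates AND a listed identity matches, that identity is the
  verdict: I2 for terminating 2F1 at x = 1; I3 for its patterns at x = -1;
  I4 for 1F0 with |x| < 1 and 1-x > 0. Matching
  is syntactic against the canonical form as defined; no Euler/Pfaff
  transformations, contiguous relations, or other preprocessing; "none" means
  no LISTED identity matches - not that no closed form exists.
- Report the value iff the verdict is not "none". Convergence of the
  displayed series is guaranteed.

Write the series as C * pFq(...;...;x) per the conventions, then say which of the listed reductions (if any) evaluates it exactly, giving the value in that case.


Key step: x = (-3/5) and cancel k + 2/3 from the displayed ratio first; then prefactor -5/6.
Ratio: r(k) = (-3/5) * (k-3/2) (k+3) / [(k+1) (k+1)] - rational in k, leading ratio (-3/5); with t_0 = -5/6, classification follows.

Prefactor -5/6, argument -3/5: 2F1 with upper {-3/2, 3} over lower {1}. Verdict: none - at argument -3/5 the multisets {-3/2, 3} ; {1} match no listed identity.


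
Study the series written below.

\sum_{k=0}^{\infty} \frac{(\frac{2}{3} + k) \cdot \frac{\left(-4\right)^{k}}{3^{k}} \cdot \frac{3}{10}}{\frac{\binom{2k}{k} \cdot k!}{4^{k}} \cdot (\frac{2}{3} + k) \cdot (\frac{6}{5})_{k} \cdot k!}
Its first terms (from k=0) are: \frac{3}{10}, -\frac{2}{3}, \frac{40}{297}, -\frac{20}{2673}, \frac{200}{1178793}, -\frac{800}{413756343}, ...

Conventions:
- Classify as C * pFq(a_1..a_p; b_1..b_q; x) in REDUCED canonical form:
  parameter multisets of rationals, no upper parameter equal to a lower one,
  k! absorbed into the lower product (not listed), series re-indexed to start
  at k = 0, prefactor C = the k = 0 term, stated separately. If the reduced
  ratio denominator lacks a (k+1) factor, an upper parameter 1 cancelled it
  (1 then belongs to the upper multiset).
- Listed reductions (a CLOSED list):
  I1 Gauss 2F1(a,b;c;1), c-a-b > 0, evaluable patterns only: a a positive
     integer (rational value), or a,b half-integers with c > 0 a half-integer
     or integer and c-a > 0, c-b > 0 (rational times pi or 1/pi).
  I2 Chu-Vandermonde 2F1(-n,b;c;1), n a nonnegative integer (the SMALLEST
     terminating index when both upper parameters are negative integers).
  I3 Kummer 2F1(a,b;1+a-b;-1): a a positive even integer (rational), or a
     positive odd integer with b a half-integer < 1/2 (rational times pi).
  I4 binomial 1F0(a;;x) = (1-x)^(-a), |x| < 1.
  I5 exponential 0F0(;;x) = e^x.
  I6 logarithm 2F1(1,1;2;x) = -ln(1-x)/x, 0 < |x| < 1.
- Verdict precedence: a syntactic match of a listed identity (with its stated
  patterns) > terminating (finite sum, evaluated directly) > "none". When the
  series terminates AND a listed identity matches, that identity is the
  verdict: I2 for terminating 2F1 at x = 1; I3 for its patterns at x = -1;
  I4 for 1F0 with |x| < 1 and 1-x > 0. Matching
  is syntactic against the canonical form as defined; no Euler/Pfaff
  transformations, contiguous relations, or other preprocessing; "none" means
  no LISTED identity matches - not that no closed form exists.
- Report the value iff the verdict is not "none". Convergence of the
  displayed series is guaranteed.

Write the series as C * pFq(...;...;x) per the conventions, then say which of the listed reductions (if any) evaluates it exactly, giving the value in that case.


Canonical form: C = \frac{3}{10} times 0F2 with upper {-}, lower {\frac{1}{2}, \frac{6}{5}}, x = -\frac{4}{3}. Verdict: none (x = -\frac{4}{3}): each listed identity misses the multisets {-} ; {\frac{1}{2}, \frac{6}{5}}.

Key step: t_0 being \frac{3}{10}, the factor k + 2/3 cancels (top and bottom), leaving C = 3/10.
Step ratio: r(k) = -\frac{4}{3} * 1 / [(k+\frac{1}{2}) (k+\frac{6}{5}) (k+1)] - rational in k, leading ratio -\frac{4}{3}; with t_0 = \frac{3}{10}, classification follows.


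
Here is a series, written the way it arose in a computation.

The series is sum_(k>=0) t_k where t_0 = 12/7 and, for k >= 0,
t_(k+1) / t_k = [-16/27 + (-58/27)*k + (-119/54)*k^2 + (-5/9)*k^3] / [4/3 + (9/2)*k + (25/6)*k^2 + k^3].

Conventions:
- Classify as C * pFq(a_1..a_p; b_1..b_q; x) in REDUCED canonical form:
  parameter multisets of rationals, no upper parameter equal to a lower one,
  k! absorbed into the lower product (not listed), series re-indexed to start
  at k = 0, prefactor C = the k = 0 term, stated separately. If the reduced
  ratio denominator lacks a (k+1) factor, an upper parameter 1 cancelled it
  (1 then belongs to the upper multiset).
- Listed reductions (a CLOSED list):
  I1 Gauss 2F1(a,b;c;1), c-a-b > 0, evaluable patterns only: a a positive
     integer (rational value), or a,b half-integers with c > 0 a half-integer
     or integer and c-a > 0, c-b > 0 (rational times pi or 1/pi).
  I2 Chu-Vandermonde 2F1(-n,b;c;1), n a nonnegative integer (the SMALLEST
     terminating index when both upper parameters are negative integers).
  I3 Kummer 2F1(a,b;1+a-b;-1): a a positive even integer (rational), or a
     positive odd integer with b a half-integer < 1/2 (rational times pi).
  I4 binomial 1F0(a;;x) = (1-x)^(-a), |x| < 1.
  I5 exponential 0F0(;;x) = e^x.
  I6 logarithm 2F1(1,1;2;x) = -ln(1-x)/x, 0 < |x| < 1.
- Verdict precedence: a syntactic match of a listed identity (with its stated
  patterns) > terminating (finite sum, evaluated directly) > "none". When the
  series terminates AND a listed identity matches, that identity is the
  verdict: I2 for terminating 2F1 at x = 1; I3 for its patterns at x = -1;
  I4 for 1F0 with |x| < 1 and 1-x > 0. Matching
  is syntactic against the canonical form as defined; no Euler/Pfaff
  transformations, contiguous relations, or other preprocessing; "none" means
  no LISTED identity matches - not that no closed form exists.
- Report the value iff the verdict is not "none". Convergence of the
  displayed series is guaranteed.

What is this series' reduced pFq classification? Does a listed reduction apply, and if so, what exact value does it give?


x = -5/9 here; the reduced form reads 1F0, upper {4/5}, lower {-}, C = 12/7. Verdict: binomial (I4) applies (the 1F0 binomial series: exponent -4/5, x = -5/9). Sum: (12/7) * (14/9)^(-4/5).

Key step: from the first term 12/7: the parameter 8/3 appears in both the upper and lower lists and cancels (alongside the other common factor).
Ratio: r(k) = (-5/9) * (k+4/5) / [(k+1)] - rational in k. x = (-5/9); t_0 = 12/7; negate the roots.


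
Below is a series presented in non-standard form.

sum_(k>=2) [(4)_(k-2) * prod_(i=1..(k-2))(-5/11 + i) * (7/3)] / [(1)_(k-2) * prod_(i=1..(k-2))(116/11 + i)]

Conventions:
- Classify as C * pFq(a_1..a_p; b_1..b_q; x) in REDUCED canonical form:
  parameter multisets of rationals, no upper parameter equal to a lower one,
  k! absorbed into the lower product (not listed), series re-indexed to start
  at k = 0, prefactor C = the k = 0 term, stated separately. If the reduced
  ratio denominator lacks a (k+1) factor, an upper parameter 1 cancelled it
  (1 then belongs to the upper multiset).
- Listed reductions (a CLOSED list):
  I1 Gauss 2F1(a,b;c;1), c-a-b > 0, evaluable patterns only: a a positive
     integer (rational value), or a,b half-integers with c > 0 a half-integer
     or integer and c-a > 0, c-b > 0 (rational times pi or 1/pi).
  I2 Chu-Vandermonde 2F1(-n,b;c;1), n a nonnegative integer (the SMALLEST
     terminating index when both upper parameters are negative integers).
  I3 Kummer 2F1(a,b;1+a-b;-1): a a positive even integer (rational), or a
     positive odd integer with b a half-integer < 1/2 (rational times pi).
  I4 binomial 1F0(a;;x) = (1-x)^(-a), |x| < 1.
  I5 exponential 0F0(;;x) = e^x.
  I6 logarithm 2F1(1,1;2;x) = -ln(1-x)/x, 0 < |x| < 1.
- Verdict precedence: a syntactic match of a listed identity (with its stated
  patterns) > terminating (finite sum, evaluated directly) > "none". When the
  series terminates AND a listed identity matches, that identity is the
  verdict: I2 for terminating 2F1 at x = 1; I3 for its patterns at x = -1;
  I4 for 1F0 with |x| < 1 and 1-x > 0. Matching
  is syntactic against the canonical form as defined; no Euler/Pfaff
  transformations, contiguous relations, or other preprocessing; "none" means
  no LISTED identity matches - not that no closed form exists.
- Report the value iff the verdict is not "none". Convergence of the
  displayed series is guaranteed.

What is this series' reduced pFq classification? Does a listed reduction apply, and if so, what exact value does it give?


The series (x = 1) is 2F1: upper {6/11, 4}, lower {127/11}, prefactor 7/3. Verdict (x = 1): Gauss's theorem (I1) applies (x = 1: the Gamma ratio telescopes since c-a-b = 7 > 0 and a = 4 in Z>0). Value: 791903/263538.

Key observation: with t_0 = 7/3, the running product (prefactor 7/3) telescopes to a rising factorial.
Term ratio: r(k) = 1 * (k+6/11) (k+4) / [(k+127/11) (k+1)] - rational in k, leading ratio 1; with t_0 = 7/3, classification follows.


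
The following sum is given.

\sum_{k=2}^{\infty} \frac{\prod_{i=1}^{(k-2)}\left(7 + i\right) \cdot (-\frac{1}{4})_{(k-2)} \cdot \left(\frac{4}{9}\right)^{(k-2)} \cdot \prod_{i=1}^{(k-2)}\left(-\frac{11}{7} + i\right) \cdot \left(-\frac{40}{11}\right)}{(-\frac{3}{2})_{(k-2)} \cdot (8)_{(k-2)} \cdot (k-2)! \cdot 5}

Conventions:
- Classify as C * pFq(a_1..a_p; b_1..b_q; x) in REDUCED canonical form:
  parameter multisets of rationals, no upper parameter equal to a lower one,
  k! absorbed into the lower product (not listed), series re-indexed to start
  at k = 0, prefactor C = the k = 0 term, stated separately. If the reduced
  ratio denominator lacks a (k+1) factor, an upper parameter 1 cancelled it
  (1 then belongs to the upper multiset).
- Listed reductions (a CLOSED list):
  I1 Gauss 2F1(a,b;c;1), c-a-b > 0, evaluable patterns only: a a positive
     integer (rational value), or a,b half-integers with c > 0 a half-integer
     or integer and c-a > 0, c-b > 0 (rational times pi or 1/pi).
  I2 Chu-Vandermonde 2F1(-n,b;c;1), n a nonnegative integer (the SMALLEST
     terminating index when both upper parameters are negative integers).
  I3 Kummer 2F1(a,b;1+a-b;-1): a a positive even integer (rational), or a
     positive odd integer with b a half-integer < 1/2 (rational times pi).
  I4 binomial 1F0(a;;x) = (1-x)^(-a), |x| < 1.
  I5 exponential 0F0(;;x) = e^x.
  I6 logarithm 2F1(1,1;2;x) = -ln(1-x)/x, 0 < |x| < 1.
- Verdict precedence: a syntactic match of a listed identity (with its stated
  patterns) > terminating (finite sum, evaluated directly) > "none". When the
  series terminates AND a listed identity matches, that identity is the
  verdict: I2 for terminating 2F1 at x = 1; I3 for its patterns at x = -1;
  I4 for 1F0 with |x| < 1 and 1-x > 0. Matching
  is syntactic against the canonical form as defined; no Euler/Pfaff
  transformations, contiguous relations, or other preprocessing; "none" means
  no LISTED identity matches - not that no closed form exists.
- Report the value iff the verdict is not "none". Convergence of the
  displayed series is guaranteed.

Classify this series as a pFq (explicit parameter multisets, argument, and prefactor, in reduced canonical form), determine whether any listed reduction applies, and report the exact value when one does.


The series (x = \frac{4}{9}) is 2F1: upper {-\frac{4}{7}, -\frac{1}{4}}, lower {-\frac{3}{2}}, prefactor -\frac{8}{11}. Verdict: none. A 2F1 with upper {-\frac{4}{7}, -\frac{1}{4}} fits none of I1-I6 at x = \frac{4}{9}; the sum runs forever.

The tell: t_0 being -\frac{8}{11}, the parameter 8 appears in both the upper and lower lists and cancels.
Step ratio: r(k) = \frac{4}{9} * (k-\frac{4}{7}) (k-\frac{1}{4}) / [(k-\frac{3}{2}) (k+1)] ; factor over Q: parameters, x = \frac{4}{9}, and C = -\frac{8}{11}.


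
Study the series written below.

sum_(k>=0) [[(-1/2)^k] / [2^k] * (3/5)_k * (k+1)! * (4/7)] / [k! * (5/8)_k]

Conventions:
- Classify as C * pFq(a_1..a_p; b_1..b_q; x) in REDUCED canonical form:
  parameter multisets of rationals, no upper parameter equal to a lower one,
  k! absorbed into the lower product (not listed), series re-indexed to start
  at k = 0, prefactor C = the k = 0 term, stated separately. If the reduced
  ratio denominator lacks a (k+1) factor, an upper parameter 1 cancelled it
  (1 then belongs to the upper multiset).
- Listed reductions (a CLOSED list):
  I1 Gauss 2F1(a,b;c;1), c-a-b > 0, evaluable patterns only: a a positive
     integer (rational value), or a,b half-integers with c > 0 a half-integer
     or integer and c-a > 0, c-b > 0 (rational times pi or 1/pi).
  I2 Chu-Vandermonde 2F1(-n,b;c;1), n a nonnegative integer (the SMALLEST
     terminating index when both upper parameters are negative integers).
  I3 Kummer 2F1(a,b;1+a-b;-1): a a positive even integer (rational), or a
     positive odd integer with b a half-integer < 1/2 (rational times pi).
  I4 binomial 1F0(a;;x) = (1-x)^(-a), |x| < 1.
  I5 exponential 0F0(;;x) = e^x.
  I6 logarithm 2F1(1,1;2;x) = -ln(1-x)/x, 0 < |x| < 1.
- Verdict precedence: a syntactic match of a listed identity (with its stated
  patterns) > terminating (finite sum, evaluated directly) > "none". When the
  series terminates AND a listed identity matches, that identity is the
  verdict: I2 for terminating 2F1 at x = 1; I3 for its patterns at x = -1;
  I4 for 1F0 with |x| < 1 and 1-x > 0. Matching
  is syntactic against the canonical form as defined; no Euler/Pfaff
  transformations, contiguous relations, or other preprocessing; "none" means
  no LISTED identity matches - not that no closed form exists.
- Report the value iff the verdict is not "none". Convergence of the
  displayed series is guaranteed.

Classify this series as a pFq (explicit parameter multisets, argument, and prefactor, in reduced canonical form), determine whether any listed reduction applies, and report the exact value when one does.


Prefactor 4/7, argument -1/4: 2F1 with upper {3/5, 2} over lower {5/8}. Verdict: none. No listed pattern accepts 2F1(3/5, 2; 5/8; -1/4).

Key step: from the first term 4/7: the factorial ratio (prefactor 4/7) (k+a-1)!/(a-1)! is a rising factorial (a)_k.
Step ratio: r(k) = (-1/4) * (k+3/5) (k+2) / [(k+5/8) (k+1)] - rational in k, leading ratio (-1/4); with t_0 = 4/7, classification follows.


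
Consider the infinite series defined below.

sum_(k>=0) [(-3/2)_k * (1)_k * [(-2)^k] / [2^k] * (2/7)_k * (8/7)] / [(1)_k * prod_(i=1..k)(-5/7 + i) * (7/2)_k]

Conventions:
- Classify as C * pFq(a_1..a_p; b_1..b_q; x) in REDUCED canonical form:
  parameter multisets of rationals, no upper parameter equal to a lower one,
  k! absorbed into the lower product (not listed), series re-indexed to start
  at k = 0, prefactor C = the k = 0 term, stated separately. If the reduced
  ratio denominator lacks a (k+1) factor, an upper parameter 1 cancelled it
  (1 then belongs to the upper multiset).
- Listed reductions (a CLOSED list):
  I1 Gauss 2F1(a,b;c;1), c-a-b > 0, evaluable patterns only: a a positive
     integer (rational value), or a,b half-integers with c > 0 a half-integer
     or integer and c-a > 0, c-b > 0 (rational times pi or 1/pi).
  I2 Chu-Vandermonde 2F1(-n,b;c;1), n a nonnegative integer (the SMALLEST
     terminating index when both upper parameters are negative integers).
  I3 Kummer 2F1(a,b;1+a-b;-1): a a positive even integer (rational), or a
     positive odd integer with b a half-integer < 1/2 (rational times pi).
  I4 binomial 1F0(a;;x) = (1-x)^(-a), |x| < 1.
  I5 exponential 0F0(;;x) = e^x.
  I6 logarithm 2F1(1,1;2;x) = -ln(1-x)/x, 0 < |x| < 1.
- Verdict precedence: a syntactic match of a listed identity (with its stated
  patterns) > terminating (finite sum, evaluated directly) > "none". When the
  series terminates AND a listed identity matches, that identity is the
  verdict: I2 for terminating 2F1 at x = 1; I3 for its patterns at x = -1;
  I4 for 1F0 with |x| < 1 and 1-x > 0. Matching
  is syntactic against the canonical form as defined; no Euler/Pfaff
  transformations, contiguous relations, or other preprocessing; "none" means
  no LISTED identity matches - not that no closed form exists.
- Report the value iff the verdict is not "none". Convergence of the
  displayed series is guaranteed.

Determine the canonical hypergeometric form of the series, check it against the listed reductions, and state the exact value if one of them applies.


Key step: from the first term 8/7: the lower running product (prefactor 8/7) is a rising factorial.
Term ratio: r(k) = (-1) * (k-3/2) (k+1) / [(k+7/2) (k+1)] - rational in k, leading ratio (-1); with t_0 = 8/7, classification follows.

Classification (C = 8/7): 2F1 with upper {-3/2, 1}, lower {7/2}, argument x = -1. Verdict at x = -1: the Kummer evaluation I3 matches (x = -1; c = 7/2 equals 1+a-b for upper {-3/2, 1}: listed pattern). Exact value: (15/28) * pi.


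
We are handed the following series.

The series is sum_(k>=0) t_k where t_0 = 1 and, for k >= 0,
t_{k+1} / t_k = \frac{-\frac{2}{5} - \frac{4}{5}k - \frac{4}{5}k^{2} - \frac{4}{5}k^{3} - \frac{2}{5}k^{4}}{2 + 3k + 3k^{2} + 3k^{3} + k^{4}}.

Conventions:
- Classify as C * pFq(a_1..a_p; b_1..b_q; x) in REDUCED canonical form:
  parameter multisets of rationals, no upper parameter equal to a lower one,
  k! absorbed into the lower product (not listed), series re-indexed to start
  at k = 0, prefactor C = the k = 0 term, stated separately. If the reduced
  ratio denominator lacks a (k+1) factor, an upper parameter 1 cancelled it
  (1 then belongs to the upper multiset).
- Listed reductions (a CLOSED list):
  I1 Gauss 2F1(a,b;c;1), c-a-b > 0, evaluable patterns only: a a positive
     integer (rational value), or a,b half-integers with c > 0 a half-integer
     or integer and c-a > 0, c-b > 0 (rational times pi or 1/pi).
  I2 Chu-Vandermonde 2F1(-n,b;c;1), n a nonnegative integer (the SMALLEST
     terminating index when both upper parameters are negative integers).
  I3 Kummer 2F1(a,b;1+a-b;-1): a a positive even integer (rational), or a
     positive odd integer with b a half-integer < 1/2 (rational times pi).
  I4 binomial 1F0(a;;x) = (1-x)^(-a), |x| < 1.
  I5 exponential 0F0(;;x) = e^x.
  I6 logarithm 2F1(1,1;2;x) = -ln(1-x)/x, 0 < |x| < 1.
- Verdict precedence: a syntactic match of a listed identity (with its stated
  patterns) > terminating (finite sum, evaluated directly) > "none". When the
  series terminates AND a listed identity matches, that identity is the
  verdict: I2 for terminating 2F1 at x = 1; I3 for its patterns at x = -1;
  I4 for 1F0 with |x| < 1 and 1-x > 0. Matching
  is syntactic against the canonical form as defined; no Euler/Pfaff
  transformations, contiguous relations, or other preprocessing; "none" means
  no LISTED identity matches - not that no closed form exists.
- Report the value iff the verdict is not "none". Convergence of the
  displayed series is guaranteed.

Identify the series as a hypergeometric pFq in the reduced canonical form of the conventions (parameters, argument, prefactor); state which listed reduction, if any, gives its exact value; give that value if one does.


Prefactor 1, argument -\frac{2}{5}: 2F1 with upper {1, 1} over lower {2}. Verdict: this is the logarithmic series (I6) (the logarithm: parameters (1,1;2), x = -\frac{2}{5}). Sum: \frac{5}{2} \cdot \ln\left(\frac{7}{5}\right).

First insight: t_0 being 1, the ratio is unreduced: k^2 + 1 divides both sides (C = 1, x = -2/5).
Step ratio: r(k) = -\frac{2}{5} * (k+1) (k+1) / [(k+2) (k+1)] - rational; roots negated = parameters, x = -\frac{2}{5}, C = 1.
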